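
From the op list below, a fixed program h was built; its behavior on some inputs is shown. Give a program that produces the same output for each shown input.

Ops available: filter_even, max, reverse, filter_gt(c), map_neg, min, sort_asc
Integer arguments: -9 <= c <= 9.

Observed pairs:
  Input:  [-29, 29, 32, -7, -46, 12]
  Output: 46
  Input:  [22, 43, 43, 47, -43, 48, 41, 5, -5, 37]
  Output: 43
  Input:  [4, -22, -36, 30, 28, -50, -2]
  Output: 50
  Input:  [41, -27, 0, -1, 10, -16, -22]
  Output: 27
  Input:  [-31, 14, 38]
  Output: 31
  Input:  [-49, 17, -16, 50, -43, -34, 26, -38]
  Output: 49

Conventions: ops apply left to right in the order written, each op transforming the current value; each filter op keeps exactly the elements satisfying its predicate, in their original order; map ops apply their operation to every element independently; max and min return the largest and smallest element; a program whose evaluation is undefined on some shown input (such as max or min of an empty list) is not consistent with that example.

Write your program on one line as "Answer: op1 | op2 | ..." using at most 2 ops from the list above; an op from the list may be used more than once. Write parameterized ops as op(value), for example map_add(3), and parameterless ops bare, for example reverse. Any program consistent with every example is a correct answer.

map_neg | max

Check, running the answer program on each example:
  [-29, 29, 32, -7, -46, 12] -> [29, -29, -32, 7, 46, -12] -> 46
  [22, 43, 43, 47, -43, 48, 41, 5, -5, 37] -> [-22, -43, -43, -47, 43, -48, -41, -5, 5, -37] -> 43
  [4, -22, -36, 30, 28, -50, -2] -> [-4, 22, 36, -30, -28, 50, 2] -> 50
  [41, -27, 0, -1, 10, -16, -22] -> [-41, 27, 0, 1, -10, 16, 22] -> 27
  [-31, 14, 38] -> [31, -14, -38] -> 31
  [-49, 17, -16, 50, -43, -34, 26, -38] -> [49, -17, 16, -50, 43, 34, -26, 38] -> 49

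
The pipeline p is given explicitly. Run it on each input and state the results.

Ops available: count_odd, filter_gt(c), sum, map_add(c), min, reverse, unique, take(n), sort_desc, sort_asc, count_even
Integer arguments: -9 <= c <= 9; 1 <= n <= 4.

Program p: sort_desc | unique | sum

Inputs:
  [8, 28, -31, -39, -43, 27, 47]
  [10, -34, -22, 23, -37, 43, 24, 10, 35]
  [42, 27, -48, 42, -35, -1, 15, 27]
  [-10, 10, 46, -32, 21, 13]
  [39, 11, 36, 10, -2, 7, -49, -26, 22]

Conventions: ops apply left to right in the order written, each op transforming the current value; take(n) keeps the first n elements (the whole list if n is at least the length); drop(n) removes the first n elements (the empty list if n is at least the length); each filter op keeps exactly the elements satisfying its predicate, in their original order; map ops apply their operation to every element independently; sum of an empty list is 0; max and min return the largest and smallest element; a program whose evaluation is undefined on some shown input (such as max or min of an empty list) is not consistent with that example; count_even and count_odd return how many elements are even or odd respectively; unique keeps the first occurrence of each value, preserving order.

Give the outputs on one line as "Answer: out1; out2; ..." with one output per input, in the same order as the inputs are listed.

Execution, op by op:
  [8, 28, -31, -39, -43, 27, 47] -> [47, 28, 27, 8, -31, -39, -43] -> [47, 28, 27, 8, -31, -39, -43] -> -3
  [10, -34, -22, 23, -37, 43, 24, 10, 35] -> [43, 35, 24, 23, 10, 10, -22, -34, -37] -> [43, 35, 24, 23, 10, -22, -34, -37] -> 42
  [42, 27, -48, 42, -35, -1, 15, 27] -> [42, 42, 27, 27, 15, -1, -35, -48] -> [42, 27, 15, -1, -35, -48] -> 0
  [-10, 10, 46, -32, 21, 13] -> [46, 21, 13, 10, -10, -32] -> [46, 21, 13, 10, -10, -32] -> 48
  [39, 11, 36, 10, -2, 7, -49, -26, 22] -> [39, 36, 22, 11, 10, 7, -2, -26, -49] -> [39, 36, 22, 11, 10, 7, -2, -26, -49] -> 48

-3; 42; 0; 48; 48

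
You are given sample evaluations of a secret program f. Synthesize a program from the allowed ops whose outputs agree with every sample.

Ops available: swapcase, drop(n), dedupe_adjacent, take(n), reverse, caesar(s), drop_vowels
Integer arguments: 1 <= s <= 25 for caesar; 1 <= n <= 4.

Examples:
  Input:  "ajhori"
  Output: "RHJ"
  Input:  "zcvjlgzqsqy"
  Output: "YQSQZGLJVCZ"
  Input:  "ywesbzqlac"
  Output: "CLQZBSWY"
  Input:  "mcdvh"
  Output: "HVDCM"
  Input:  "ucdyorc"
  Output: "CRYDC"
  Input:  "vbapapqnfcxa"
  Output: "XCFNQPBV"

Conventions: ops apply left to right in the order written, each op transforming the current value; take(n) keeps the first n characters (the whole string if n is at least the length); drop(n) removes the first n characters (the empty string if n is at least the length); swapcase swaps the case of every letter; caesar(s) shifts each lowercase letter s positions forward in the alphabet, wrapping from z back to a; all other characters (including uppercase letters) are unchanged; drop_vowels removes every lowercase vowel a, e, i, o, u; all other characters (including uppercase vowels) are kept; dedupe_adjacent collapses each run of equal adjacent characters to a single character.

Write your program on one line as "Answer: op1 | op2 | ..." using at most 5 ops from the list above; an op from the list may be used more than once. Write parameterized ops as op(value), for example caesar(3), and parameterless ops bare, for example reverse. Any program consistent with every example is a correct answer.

drop_vowels | swapcase | dedupe_adjacent | reverse

Check, running the answer program on each example:
  "ajhori" -> "jhr" -> "JHR" -> "JHR" -> "RHJ"
  "zcvjlgzqsqy" -> "zcvjlgzqsqy" -> "ZCVJLGZQSQY" -> "ZCVJLGZQSQY" -> "YQSQZGLJVCZ"
  "ywesbzqlac" -> "ywsbzqlc" -> "YWSBZQLC" -> "YWSBZQLC" -> "CLQZBSWY"
  "mcdvh" -> "mcdvh" -> "MCDVH" -> "MCDVH" -> "HVDCM"
  "ucdyorc" -> "cdyrc" -> "CDYRC" -> "CDYRC" -> "CRYDC"
  "vbapapqnfcxa" -> "vbppqnfcx" -> "VBPPQNFCX" -> "VBPQNFCX" -> "XCFNQPBV"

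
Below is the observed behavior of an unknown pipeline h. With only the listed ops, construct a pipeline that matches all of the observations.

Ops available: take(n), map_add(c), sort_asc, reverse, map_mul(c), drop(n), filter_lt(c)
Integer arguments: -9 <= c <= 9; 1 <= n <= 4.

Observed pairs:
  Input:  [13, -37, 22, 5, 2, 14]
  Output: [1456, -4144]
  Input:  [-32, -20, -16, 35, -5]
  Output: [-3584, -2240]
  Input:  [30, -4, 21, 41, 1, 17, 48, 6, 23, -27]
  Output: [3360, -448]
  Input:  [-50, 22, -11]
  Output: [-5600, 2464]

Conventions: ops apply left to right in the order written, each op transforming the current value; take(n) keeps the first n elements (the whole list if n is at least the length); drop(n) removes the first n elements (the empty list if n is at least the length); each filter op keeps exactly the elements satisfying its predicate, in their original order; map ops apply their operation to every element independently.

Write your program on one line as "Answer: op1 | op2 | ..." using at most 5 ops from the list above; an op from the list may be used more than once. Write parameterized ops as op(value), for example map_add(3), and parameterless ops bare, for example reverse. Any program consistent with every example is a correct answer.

map_mul(-2) | take(2) | map_mul(8) | map_mul(-7)

Check, running the answer program on each example:
  [13, -37, 22, 5, 2, 14] -> [-26, 74, -44, -10, -4, -28] -> [-26, 74] -> [-208, 592] -> [1456, -4144]
  [-32, -20, -16, 35, -5] -> [64, 40, 32, -70, 10] -> [64, 40] -> [512, 320] -> [-3584, -2240]
  [30, -4, 21, 41, 1, 17, 48, 6, 23, -27] -> [-60, 8, -42, -82, -2, -34, -96, -12, -46, 54] -> [-60, 8] -> [-480, 64] -> [3360, -448]
  [-50, 22, -11] -> [100, -44, 22] -> [100, -44] -> [800, -352] -> [-5600, 2464]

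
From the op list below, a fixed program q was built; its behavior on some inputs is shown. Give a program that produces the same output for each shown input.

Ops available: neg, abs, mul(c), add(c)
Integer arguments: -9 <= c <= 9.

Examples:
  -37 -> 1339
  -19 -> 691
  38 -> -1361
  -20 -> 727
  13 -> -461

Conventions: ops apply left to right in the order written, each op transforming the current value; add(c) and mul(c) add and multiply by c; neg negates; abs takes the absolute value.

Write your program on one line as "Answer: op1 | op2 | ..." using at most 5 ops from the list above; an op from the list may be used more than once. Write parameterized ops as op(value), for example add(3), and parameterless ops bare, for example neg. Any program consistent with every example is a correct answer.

neg | mul(-6) | mul(6) | neg | add(7)

Check, running the answer program on each example:
  -37 -> 37 -> -222 -> -1332 -> 1332 -> 1339
  -19 -> 19 -> -114 -> -684 -> 684 -> 691
  38 -> -38 -> 228 -> 1368 -> -1368 -> -1361
  -20 -> 20 -> -120 -> -720 -> 720 -> 727
  13 -> -13 -> 78 -> 468 -> -468 -> -461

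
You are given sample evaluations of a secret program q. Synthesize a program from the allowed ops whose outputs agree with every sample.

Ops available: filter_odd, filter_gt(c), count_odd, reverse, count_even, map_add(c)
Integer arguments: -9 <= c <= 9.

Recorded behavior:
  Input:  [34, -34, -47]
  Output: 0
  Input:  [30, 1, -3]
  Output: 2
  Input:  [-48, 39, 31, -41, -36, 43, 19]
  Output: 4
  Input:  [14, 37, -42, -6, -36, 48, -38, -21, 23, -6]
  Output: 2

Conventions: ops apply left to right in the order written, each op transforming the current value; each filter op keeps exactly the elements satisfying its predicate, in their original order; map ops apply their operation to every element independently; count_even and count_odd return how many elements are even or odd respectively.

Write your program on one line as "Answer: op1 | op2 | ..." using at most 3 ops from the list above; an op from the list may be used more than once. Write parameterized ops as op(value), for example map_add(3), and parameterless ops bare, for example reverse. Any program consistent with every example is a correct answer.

filter_odd | filter_gt(-6) | count_odd

Check, running the answer program on each example:
  [34, -34, -47] -> [-47] -> [] -> 0
  [30, 1, -3] -> [1, -3] -> [1, -3] -> 2
  [-48, 39, 31, -41, -36, 43, 19] -> [39, 31, -41, 43, 19] -> [39, 31, 43, 19] -> 4
  [14, 37, -42, -6, -36, 48, -38, -21, 23, -6] -> [37, -21, 23] -> [37, 23] -> 2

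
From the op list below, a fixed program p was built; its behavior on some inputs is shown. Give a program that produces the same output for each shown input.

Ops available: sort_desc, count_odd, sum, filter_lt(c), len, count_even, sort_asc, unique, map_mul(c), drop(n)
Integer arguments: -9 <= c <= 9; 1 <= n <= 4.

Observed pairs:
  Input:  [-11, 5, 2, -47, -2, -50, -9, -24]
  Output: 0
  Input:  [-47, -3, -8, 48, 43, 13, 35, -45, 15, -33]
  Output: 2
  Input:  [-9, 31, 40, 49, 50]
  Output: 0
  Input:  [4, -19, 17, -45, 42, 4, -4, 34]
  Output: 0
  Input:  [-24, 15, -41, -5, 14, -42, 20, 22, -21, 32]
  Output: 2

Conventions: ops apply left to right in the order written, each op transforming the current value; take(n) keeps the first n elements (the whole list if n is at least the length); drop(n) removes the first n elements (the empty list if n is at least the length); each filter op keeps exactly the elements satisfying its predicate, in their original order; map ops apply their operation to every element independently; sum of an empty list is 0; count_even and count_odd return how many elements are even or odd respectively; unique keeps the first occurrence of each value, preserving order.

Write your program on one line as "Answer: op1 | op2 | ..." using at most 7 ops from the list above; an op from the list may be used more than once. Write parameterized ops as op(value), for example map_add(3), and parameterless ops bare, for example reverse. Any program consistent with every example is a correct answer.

unique | drop(1) | drop(4) | sort_asc | drop(3) | len

Check, running the answer program on each example:
  [-11, 5, 2, -47, -2, -50, -9, -24] -> [-11, 5, 2, -47, -2, -50, -9, -24] -> [5, 2, -47, -2, -50, -9, -24] -> [-50, -9, -24] -> [-50, -24, -9] -> [] -> 0
  [-47, -3, -8, 48, 43, 13, 35, -45, 15, -33] -> [-47, -3, -8, 48, 43, 13, 35, -45, 15, -33] -> [-3, -8, 48, 43, 13, 35, -45, 15, -33] -> [13, 35, -45, 15, -33] -> [-45, -33, 13, 15, 35] -> [15, 35] -> 2
  [-9, 31, 40, 49, 50] -> [-9, 31, 40, 49, 50] -> [31, 40, 49, 50] -> [] -> [] -> [] -> 0
  [4, -19, 17, -45, 42, 4, -4, 34] -> [4, -19, 17, -45, 42, -4, 34] -> [-19, 17, -45, 42, -4, 34] -> [-4, 34] -> [-4, 34] -> [] -> 0
  [-24, 15, -41, -5, 14, -42, 20, 22, -21, 32] -> [-24, 15, -41, -5, 14, -42, 20, 22, -21, 32] -> [15, -41, -5, 14, -42, 20, 22, -21, 32] -> [-42, 20, 22, -21, 32] -> [-42, -21, 20, 22, 32] -> [22, 32] -> 2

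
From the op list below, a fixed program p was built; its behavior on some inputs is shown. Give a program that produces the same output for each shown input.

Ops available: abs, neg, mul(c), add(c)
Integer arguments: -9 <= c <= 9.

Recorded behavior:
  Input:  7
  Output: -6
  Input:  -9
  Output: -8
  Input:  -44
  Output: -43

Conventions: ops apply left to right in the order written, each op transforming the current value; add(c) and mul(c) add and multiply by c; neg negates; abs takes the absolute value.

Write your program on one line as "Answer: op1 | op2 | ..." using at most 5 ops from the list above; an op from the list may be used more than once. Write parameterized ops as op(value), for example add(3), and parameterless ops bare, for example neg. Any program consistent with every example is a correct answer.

neg | abs | neg | add(1)

Check, running the answer program on each example:
  7 -> -7 -> 7 -> -7 -> -6
  -9 -> 9 -> 9 -> -9 -> -8
  -44 -> 44 -> 44 -> -44 -> -43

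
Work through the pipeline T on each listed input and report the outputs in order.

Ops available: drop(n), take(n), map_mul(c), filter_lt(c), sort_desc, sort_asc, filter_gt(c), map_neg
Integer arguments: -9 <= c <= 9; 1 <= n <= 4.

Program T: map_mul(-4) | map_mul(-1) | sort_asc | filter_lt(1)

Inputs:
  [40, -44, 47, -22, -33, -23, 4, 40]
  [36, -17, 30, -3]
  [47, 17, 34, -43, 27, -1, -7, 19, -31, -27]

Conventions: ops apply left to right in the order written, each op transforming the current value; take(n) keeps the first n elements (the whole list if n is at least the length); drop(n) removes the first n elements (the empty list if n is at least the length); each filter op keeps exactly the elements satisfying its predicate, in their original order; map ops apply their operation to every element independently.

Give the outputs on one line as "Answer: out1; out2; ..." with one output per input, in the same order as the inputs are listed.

[-176, -132, -92, -88]; [-68, -12]; [-172, -124, -108, -28, -4]

Execution, op by op:
  [40, -44, 47, -22, -33, -23, 4, 40] -> [-160, 176, -188, 88, 132, 92, -16, -160] -> [160, -176, 188, -88, -132, -92, 16, 160] -> [-176, -132, -92, -88, 16, 160, 160, 188] -> [-176, -132, -92, -88]
  [36, -17, 30, -3] -> [-144, 68, -120, 12] -> [144, -68, 120, -12] -> [-68, -12, 120, 144] -> [-68, -12]
  [47, 17, 34, -43, 27, -1, -7, 19, -31, -27] -> [-188, -68, -136, 172, -108, 4, 28, -76, 124, 108] -> [188, 68, 136, -172, 108, -4, -28, 76, -124, -108] -> [-172, -124, -108, -28, -4, 68, 76, 108, 136, 188] -> [-172, -124, -108, -28, -4]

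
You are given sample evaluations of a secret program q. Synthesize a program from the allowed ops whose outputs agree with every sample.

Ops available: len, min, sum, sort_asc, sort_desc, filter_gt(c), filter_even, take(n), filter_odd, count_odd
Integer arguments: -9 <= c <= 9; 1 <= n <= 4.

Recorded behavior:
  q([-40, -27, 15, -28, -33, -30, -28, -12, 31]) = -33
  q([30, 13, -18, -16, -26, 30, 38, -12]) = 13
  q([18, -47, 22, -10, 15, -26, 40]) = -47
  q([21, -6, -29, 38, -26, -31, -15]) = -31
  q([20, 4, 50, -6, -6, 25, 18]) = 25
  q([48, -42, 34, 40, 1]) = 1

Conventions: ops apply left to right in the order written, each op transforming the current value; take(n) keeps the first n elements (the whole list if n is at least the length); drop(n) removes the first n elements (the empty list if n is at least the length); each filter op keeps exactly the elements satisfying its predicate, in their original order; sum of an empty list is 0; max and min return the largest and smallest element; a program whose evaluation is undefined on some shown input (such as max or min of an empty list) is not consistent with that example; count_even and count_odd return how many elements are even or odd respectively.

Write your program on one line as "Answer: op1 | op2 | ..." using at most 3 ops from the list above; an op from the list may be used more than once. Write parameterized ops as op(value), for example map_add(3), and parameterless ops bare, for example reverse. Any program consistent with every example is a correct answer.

filter_odd | take(3) | min

Check, running the answer program on each example:
  [-40, -27, 15, -28, -33, -30, -28, -12, 31] -> [-27, 15, -33, 31] -> [-27, 15, -33] -> -33
  [30, 13, -18, -16, -26, 30, 38, -12] -> [13] -> [13] -> 13
  [18, -47, 22, -10, 15, -26, 40] -> [-47, 15] -> [-47, 15] -> -47
  [21, -6, -29, 38, -26, -31, -15] -> [21, -29, -31, -15] -> [21, -29, -31] -> -31
  [20, 4, 50, -6, -6, 25, 18] -> [25] -> [25] -> 25
  [48, -42, 34, 40, 1] -> [1] -> [1] -> 1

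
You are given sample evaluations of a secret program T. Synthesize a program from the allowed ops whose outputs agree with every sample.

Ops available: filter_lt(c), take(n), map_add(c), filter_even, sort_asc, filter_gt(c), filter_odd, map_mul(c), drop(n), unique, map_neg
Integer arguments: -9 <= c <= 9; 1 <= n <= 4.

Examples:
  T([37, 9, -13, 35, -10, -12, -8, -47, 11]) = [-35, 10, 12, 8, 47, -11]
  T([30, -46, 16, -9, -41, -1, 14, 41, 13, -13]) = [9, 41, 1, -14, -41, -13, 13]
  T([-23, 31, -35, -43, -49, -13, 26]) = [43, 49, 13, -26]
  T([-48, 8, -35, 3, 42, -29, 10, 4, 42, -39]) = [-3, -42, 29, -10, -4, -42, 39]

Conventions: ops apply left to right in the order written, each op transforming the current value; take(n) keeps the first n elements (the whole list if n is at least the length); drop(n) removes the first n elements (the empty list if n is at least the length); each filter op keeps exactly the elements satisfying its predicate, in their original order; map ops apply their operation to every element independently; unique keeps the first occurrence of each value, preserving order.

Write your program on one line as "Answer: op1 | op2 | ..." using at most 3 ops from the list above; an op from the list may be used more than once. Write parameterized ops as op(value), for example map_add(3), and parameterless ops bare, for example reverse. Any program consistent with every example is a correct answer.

drop(3) | map_neg

Check, running the answer program on each example:
  [37, 9, -13, 35, -10, -12, -8, -47, 11] -> [35, -10, -12, -8, -47, 11] -> [-35, 10, 12, 8, 47, -11]
  [30, -46, 16, -9, -41, -1, 14, 41, 13, -13] -> [-9, -41, -1, 14, 41, 13, -13] -> [9, 41, 1, -14, -41, -13, 13]
  [-23, 31, -35, -43, -49, -13, 26] -> [-43, -49, -13, 26] -> [43, 49, 13, -26]
  [-48, 8, -35, 3, 42, -29, 10, 4, 42, -39] -> [3, 42, -29, 10, 4, 42, -39] -> [-3, -42, 29, -10, -4, -42, 39]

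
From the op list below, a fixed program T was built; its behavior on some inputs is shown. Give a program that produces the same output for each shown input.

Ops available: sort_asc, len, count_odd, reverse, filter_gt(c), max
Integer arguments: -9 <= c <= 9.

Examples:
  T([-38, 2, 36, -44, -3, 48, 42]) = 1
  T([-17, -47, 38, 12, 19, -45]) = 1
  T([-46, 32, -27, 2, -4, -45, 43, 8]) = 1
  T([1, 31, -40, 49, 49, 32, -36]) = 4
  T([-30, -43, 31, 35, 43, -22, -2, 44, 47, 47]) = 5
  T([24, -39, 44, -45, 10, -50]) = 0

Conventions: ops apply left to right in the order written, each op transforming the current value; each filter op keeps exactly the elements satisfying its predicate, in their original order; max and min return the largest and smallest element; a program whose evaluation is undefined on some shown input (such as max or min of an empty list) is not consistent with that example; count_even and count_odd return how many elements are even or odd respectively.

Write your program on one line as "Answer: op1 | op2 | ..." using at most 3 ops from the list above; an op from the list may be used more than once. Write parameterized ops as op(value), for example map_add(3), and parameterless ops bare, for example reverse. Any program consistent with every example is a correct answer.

sort_asc | filter_gt(-9) | count_odd

Check, running the answer program on each example:
  [-38, 2, 36, -44, -3, 48, 42] -> [-44, -38, -3, 2, 36, 42, 48] -> [-3, 2, 36, 42, 48] -> 1
  [-17, -47, 38, 12, 19, -45] -> [-47, -45, -17, 12, 19, 38] -> [12, 19, 38] -> 1
  [-46, 32, -27, 2, -4, -45, 43, 8] -> [-46, -45, -27, -4, 2, 8, 32, 43] -> [-4, 2, 8, 32, 43] -> 1
  [1, 31, -40, 49, 49, 32, -36] -> [-40, -36, 1, 31, 32, 49, 49] -> [1, 31, 32, 49, 49] -> 4
  [-30, -43, 31, 35, 43, -22, -2, 44, 47, 47] -> [-43, -30, -22, -2, 31, 35, 43, 44, 47, 47] -> [-2, 31, 35, 43, 44, 47, 47] -> 5
  [24, -39, 44, -45, 10, -50] -> [-50, -45, -39, 10, 24, 44] -> [10, 24, 44] -> 0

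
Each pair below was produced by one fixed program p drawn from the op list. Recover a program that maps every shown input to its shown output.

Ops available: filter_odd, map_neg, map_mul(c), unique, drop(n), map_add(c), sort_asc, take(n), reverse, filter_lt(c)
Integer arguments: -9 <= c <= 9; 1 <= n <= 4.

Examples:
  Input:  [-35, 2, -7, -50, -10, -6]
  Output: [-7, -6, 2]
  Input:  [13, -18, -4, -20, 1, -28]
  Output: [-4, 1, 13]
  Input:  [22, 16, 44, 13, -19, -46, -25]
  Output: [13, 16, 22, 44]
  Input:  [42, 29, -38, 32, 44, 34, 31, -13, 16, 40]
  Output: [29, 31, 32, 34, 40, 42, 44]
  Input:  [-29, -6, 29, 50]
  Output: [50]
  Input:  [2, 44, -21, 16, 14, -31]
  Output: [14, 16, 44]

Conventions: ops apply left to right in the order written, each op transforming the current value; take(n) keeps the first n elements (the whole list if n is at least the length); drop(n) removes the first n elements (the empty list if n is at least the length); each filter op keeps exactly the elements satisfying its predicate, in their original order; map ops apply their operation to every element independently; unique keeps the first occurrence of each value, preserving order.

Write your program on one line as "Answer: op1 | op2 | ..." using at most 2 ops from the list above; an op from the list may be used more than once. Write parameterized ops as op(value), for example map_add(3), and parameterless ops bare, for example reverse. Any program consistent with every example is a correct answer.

sort_asc | drop(3)

Check, running the answer program on each example:
  [-35, 2, -7, -50, -10, -6] -> [-50, -35, -10, -7, -6, 2] -> [-7, -6, 2]
  [13, -18, -4, -20, 1, -28] -> [-28, -20, -18, -4, 1, 13] -> [-4, 1, 13]
  [22, 16, 44, 13, -19, -46, -25] -> [-46, -25, -19, 13, 16, 22, 44] -> [13, 16, 22, 44]
  [42, 29, -38, 32, 44, 34, 31, -13, 16, 40] -> [-38, -13, 16, 29, 31, 32, 34, 40, 42, 44] -> [29, 31, 32, 34, 40, 42, 44]
  [-29, -6, 29, 50] -> [-29, -6, 29, 50] -> [50]
  [2, 44, -21, 16, 14, -31] -> [-31, -21, 2, 14, 16, 44] -> [14, 16, 44]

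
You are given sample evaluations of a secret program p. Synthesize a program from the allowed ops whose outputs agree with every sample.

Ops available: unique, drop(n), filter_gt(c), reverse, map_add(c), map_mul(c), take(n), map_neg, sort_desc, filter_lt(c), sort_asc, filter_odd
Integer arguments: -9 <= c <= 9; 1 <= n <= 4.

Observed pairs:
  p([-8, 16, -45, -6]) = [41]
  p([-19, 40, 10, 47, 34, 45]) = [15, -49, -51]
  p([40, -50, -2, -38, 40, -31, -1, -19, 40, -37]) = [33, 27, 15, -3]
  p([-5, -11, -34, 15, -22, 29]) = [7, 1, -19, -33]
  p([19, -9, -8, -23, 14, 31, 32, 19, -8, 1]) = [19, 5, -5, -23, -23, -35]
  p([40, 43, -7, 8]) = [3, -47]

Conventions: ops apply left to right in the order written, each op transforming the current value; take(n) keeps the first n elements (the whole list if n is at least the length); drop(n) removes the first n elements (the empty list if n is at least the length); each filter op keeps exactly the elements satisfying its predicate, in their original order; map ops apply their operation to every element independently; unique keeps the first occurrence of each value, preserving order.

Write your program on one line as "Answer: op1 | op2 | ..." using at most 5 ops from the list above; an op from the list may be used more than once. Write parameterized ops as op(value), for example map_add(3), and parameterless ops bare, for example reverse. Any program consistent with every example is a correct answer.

map_add(2) | map_add(2) | sort_asc | map_neg | filter_odd

Check, running the answer program on each example:
  [-8, 16, -45, -6] -> [-6, 18, -43, -4] -> [-4, 20, -41, -2] -> [-41, -4, -2, 20] -> [41, 4, 2, -20] -> [41]
  [-19, 40, 10, 47, 34, 45] -> [-17, 42, 12, 49, 36, 47] -> [-15, 44, 14, 51, 38, 49] -> [-15, 14, 38, 44, 49, 51] -> [15, -14, -38, -44, -49, -51] -> [15, -49, -51]
  [40, -50, -2, -38, 40, -31, -1, -19, 40, -37] -> [42, -48, 0, -36, 42, -29, 1, -17, 42, -35] -> [44, -46, 2, -34, 44, -27, 3, -15, 44, -33] -> [-46, -34, -33, -27, -15, 2, 3, 44, 44, 44] -> [46, 34, 33, 27, 15, -2, -3, -44, -44, -44] -> [33, 27, 15, -3]
  [-5, -11, -34, 15, -22, 29] -> [-3, -9, -32, 17, -20, 31] -> [-1, -7, -30, 19, -18, 33] -> [-30, -18, -7, -1, 19, 33] -> [30, 18, 7, 1, -19, -33] -> [7, 1, -19, -33]
  [19, -9, -8, -23, 14, 31, 32, 19, -8, 1] -> [21, -7, -6, -21, 16, 33, 34, 21, -6, 3] -> [23, -5, -4, -19, 18, 35, 36, 23, -4, 5] -> [-19, -5, -4, -4, 5, 18, 23, 23, 35, 36] -> [19, 5, 4, 4, -5, -18, -23, -23, -35, -36] -> [19, 5, -5, -23, -23, -35]
  [40, 43, -7, 8] -> [42, 45, -5, 10] -> [44, 47, -3, 12] -> [-3, 12, 44, 47] -> [3, -12, -44, -47] -> [3, -47]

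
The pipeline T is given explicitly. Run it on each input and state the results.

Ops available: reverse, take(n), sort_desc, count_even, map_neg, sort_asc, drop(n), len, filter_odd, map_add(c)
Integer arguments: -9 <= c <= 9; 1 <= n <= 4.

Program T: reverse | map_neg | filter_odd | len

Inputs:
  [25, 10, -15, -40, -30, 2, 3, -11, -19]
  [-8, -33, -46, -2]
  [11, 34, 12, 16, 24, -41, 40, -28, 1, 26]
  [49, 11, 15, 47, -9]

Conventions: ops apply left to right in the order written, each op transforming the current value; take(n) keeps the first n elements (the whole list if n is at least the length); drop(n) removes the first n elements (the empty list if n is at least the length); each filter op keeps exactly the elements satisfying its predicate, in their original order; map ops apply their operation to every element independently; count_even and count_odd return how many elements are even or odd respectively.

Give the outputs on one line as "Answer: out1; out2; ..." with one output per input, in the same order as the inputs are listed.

Execution, op by op:
  [25, 10, -15, -40, -30, 2, 3, -11, -19] -> [-19, -11, 3, 2, -30, -40, -15, 10, 25] -> [19, 11, -3, -2, 30, 40, 15, -10, -25] -> [19, 11, -3, 15, -25] -> 5
  [-8, -33, -46, -2] -> [-2, -46, -33, -8] -> [2, 46, 33, 8] -> [33] -> 1
  [11, 34, 12, 16, 24, -41, 40, -28, 1, 26] -> [26, 1, -28, 40, -41, 24, 16, 12, 34, 11] -> [-26, -1, 28, -40, 41, -24, -16, -12, -34, -11] -> [-1, 41, -11] -> 3
  [49, 11, 15, 47, -9] -> [-9, 47, 15, 11, 49] -> [9, -47, -15, -11, -49] -> [9, -47, -15, -11, -49] -> 5

5; 1; 3; 5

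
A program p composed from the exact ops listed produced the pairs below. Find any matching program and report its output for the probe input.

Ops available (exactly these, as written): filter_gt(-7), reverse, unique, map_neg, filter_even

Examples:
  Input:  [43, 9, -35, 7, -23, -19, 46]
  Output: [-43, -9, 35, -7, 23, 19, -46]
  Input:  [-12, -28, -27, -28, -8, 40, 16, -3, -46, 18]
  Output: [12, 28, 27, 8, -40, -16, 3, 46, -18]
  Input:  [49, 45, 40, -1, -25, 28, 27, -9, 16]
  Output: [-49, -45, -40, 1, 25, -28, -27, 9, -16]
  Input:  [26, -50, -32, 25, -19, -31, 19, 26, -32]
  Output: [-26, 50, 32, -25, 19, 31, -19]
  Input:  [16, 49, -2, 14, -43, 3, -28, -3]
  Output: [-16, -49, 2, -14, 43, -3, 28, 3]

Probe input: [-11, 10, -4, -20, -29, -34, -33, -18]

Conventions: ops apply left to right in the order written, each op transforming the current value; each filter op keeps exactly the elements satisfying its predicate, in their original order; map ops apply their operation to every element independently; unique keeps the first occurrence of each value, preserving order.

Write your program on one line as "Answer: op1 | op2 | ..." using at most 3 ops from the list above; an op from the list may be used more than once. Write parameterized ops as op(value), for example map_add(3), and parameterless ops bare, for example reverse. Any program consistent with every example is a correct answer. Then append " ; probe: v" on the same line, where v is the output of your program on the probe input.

map_neg | unique ; probe: [11, -10, 4, 20, 29, 34, 33, 18]

Check, running the answer program on each example:
  [43, 9, -35, 7, -23, -19, 46] -> [-43, -9, 35, -7, 23, 19, -46] -> [-43, -9, 35, -7, 23, 19, -46]
  [-12, -28, -27, -28, -8, 40, 16, -3, -46, 18] -> [12, 28, 27, 28, 8, -40, -16, 3, 46, -18] -> [12, 28, 27, 8, -40, -16, 3, 46, -18]
  [49, 45, 40, -1, -25, 28, 27, -9, 16] -> [-49, -45, -40, 1, 25, -28, -27, 9, -16] -> [-49, -45, -40, 1, 25, -28, -27, 9, -16]
  [26, -50, -32, 25, -19, -31, 19, 26, -32] -> [-26, 50, 32, -25, 19, 31, -19, -26, 32] -> [-26, 50, 32, -25, 19, 31, -19]
  [16, 49, -2, 14, -43, 3, -28, -3] -> [-16, -49, 2, -14, 43, -3, 28, 3] -> [-16, -49, 2, -14, 43, -3, 28, 3]
  probe: [-11, 10, -4, -20, -29, -34, -33, -18] -> [11, -10, 4, 20, 29, 34, 33, 18] -> [11, -10, 4, 20, 29, 34, 33, 18]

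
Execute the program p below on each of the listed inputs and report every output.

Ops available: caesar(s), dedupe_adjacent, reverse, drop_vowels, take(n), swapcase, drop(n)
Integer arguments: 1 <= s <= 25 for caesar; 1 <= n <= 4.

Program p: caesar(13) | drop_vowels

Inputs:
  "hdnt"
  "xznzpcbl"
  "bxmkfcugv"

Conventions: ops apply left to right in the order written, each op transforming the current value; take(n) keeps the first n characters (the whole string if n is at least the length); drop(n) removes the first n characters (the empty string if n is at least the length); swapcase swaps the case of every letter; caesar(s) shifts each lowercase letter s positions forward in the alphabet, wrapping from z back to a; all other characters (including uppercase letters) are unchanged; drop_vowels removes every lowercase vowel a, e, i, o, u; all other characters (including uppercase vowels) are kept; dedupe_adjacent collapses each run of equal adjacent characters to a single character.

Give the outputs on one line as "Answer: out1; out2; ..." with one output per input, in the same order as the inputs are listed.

"qg"; "kmmcpy"; "kzxspht"

Execution, op by op:
  "hdnt" -> "uqag" -> "qg"
  "xznzpcbl" -> "kmamcpoy" -> "kmmcpy"
  "bxmkfcugv" -> "okzxsphti" -> "kzxspht"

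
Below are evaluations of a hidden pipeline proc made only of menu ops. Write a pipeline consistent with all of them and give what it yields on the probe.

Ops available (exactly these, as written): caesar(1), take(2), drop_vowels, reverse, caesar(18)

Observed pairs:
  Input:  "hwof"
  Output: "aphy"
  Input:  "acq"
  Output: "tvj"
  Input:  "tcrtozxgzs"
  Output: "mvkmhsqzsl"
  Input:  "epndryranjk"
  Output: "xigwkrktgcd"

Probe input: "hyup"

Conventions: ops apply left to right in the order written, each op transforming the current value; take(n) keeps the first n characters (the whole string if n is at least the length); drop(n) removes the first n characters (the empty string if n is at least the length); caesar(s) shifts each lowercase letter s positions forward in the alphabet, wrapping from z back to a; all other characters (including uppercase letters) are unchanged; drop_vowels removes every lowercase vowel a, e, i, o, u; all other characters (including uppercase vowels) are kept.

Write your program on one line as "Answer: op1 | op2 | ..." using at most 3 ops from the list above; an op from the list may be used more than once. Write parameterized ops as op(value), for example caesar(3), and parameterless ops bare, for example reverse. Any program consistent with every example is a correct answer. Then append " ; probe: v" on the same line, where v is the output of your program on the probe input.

caesar(1) | caesar(18) ; probe: "arni"

Check, running the answer program on each example:
  "hwof" -> "ixpg" -> "aphy"
  "acq" -> "bdr" -> "tvj"
  "tcrtozxgzs" -> "udsupayhat" -> "mvkmhsqzsl"
  "epndryranjk" -> "fqoeszsbokl" -> "xigwkrktgcd"
  probe: "hyup" -> "izvq" -> "arni"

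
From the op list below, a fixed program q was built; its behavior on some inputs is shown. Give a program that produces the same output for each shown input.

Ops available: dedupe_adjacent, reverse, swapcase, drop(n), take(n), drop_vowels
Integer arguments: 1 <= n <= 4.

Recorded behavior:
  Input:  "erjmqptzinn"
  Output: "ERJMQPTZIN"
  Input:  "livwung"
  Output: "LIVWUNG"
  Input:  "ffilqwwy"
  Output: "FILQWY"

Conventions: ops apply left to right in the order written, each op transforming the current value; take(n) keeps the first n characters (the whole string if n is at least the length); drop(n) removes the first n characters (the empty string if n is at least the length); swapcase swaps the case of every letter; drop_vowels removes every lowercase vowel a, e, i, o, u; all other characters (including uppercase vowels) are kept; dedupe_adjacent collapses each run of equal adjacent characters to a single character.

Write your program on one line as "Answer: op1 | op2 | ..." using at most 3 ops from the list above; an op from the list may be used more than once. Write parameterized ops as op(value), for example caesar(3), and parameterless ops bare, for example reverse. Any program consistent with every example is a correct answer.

swapcase | dedupe_adjacent

Check, running the answer program on each example:
  "erjmqptzinn" -> "ERJMQPTZINN" -> "ERJMQPTZIN"
  "livwung" -> "LIVWUNG" -> "LIVWUNG"
  "ffilqwwy" -> "FFILQWWY" -> "FILQWY"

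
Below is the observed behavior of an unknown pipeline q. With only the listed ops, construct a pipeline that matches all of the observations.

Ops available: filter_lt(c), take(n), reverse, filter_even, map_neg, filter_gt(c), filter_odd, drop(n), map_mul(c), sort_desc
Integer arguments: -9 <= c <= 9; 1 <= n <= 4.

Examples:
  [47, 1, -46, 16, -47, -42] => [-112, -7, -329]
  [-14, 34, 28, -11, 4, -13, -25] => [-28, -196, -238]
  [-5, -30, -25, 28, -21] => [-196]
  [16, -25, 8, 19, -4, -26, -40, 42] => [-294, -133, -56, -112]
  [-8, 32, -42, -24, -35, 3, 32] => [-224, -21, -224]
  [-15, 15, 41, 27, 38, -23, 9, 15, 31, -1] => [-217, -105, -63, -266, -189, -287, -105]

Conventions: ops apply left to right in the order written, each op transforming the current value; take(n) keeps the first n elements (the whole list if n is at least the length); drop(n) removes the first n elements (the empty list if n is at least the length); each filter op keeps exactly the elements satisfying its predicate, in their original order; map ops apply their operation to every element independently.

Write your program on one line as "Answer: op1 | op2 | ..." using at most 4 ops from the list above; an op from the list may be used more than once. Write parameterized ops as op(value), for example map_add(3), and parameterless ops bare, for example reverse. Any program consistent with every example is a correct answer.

map_neg | reverse | map_mul(7) | filter_lt(-4)

Check, running the answer program on each example:
  [47, 1, -46, 16, -47, -42] -> [-47, -1, 46, -16, 47, 42] -> [42, 47, -16, 46, -1, -47] -> [294, 329, -112, 322, -7, -329] -> [-112, -7, -329]
  [-14, 34, 28, -11, 4, -13, -25] -> [14, -34, -28, 11, -4, 13, 25] -> [25, 13, -4, 11, -28, -34, 14] -> [175, 91, -28, 77, -196, -238, 98] -> [-28, -196, -238]
  [-5, -30, -25, 28, -21] -> [5, 30, 25, -28, 21] -> [21, -28, 25, 30, 5] -> [147, -196, 175, 210, 35] -> [-196]
  [16, -25, 8, 19, -4, -26, -40, 42] -> [-16, 25, -8, -19, 4, 26, 40, -42] -> [-42, 40, 26, 4, -19, -8, 25, -16] -> [-294, 280, 182, 28, -133, -56, 175, -112] -> [-294, -133, -56, -112]
  [-8, 32, -42, -24, -35, 3, 32] -> [8, -32, 42, 24, 35, -3, -32] -> [-32, -3, 35, 24, 42, -32, 8] -> [-224, -21, 245, 168, 294, -224, 56] -> [-224, -21, -224]
  [-15, 15, 41, 27, 38, -23, 9, 15, 31, -1] -> [15, -15, -41, -27, -38, 23, -9, -15, -31, 1] -> [1, -31, -15, -9, 23, -38, -27, -41, -15, 15] -> [7, -217, -105, -63, 161, -266, -189, -287, -105, 105] -> [-217, -105, -63, -266, -189, -287, -105]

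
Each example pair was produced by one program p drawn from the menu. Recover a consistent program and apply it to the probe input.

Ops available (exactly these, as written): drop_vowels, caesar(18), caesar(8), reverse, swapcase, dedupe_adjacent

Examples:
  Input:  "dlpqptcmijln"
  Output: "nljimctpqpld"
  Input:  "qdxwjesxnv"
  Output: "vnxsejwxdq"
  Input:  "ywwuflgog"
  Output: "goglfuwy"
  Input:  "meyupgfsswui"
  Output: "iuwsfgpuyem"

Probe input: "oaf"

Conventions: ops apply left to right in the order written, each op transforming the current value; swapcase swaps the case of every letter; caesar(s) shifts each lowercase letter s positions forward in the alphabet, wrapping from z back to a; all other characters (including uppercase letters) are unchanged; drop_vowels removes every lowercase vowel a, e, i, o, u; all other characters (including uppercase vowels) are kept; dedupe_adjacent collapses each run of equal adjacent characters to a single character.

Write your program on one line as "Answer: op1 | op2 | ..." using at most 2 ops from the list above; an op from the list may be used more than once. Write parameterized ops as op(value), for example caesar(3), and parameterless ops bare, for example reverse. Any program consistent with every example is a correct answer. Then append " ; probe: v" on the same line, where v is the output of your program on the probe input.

dedupe_adjacent | reverse ; probe: "fao"

Check, running the answer program on each example:
  "dlpqptcmijln" -> "dlpqptcmijln" -> "nljimctpqpld"
  "qdxwjesxnv" -> "qdxwjesxnv" -> "vnxsejwxdq"
  "ywwuflgog" -> "ywuflgog" -> "goglfuwy"
  "meyupgfsswui" -> "meyupgfswui" -> "iuwsfgpuyem"
  probe: "oaf" -> "oaf" -> "fao"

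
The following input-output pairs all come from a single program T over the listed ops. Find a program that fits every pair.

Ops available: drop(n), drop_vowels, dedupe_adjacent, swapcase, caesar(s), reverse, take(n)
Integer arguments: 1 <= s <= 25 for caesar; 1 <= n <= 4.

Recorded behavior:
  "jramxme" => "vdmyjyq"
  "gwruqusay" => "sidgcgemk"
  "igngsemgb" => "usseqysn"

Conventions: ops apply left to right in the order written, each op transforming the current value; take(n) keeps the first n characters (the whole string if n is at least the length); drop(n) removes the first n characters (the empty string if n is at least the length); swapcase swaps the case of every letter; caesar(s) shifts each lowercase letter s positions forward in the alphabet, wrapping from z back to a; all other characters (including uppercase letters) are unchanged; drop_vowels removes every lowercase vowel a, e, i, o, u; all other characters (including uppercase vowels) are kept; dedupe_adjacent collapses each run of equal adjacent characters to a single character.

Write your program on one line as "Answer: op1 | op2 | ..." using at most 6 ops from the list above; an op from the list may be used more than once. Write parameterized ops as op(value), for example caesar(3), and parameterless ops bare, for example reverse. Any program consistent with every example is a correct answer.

caesar(1) | reverse | drop_vowels | reverse | caesar(11)

Check, running the answer program on each example:
  "jramxme" -> "ksbnynf" -> "fnynbsk" -> "fnynbsk" -> "ksbnynf" -> "vdmyjyq"
  "gwruqusay" -> "hxsvrvtbz" -> "zbtvrvsxh" -> "zbtvrvsxh" -> "hxsvrvtbz" -> "sidgcgemk"
  "igngsemgb" -> "jhohtfnhc" -> "chnfthohj" -> "chnfthhj" -> "jhhtfnhc" -> "usseqysn"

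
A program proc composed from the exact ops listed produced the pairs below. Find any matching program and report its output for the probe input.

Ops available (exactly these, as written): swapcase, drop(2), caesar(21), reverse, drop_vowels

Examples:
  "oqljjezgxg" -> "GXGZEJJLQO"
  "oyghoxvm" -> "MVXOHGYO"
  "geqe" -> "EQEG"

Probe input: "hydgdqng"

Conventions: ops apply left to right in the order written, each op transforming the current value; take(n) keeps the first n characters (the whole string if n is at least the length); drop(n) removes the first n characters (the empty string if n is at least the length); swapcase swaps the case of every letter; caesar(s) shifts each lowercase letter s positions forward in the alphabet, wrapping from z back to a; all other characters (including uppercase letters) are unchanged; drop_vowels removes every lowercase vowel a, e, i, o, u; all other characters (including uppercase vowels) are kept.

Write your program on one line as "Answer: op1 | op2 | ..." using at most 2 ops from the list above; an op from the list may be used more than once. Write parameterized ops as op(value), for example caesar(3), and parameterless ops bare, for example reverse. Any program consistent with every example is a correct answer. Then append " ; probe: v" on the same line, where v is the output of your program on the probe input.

reverse | swapcase ; probe: "GNQDGDYH"

Check, running the answer program on each example:
  "oqljjezgxg" -> "gxgzejjlqo" -> "GXGZEJJLQO"
  "oyghoxvm" -> "mvxohgyo" -> "MVXOHGYO"
  "geqe" -> "eqeg" -> "EQEG"
  probe: "hydgdqng" -> "gnqdgdyh" -> "GNQDGDYH"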